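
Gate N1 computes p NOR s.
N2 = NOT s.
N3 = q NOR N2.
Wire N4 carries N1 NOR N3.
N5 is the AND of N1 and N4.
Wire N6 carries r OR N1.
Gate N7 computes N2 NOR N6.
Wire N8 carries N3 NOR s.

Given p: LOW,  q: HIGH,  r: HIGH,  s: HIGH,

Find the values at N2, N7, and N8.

N2 = LOW  N7 = LOW  N8 = LOW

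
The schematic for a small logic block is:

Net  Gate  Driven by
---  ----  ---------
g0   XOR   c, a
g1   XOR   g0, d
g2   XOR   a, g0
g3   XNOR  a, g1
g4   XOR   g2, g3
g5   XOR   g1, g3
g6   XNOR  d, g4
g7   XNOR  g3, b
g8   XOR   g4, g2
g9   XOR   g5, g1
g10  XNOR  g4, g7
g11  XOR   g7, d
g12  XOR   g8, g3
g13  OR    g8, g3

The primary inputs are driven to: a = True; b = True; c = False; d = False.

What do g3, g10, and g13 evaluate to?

g3 = True  g10 = True  g13 = True

g0 = c XOR a = False XOR True = True
g1 = g0 XOR d = True XOR False = True
g2 = a XOR g0 = True XOR True = False
g3 = a XNOR g1 = True XNOR True = True
g4 = g2 XOR g3 = False XOR True = True
g7 = g3 XNOR b = True XNOR True = True
g8 = g4 XOR g2 = True XOR False = True
g10 = g4 XNOR g7 = True XNOR True = True
g13 = g8 OR g3 = True OR True = True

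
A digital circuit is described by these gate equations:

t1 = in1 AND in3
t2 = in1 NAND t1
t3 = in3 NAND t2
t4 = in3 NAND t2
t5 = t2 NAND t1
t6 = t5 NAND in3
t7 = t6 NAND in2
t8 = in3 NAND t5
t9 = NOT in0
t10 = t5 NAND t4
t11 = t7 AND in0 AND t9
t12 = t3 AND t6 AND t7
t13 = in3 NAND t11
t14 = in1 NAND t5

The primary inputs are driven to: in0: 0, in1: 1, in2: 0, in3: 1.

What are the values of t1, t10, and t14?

t1 = 1, t10 = 0, t14 = 0

t1 = in1 AND in3 = 1 AND 1 = 1
t2 = in1 NAND t1 = 1 NAND 1 = 0
t4 = in3 NAND t2 = 1 NAND 0 = 1
t5 = t2 NAND t1 = 0 NAND 1 = 1
t10 = t5 NAND t4 = 1 NAND 1 = 0
t14 = in1 NAND t5 = 1 NAND 1 = 0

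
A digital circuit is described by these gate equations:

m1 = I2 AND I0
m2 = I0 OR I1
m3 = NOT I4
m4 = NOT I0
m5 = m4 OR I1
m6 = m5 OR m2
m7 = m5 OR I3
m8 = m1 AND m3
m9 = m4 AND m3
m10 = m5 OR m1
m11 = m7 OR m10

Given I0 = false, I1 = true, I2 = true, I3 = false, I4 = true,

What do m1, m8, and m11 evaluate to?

m1 = I2 AND I0 = true AND false = false
m3 = NOT I4 = NOT true = false
m4 = NOT I0 = NOT false = true
m5 = m4 OR I1 = true OR true = true
m7 = m5 OR I3 = true OR false = true
m8 = m1 AND m3 = false AND false = false
m10 = m5 OR m1 = true OR false = true
m11 = m7 OR m10 = true OR true = true

m1 = false  m8 = false  m11 = true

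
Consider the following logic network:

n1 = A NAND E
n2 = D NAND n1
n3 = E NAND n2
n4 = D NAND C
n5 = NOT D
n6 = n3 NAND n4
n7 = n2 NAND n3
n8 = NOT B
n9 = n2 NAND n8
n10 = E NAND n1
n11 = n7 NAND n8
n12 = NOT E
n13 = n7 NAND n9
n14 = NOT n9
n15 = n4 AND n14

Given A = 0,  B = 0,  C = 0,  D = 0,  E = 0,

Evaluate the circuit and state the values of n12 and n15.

n1 = A NAND E = 0 NAND 0 = 1
n2 = D NAND n1 = 0 NAND 1 = 1
n4 = D NAND C = 0 NAND 0 = 1
n8 = NOT B = NOT 0 = 1
n9 = n2 NAND n8 = 1 NAND 1 = 0
n12 = NOT E = NOT 0 = 1
n14 = NOT n9 = NOT 0 = 1
n15 = n4 AND n14 = 1 AND 1 = 1

n12 = 1; n15 = 1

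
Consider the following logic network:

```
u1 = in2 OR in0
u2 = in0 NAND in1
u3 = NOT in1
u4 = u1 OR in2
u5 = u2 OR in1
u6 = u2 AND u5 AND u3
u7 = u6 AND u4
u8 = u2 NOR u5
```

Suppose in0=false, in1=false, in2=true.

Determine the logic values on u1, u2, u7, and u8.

u1 = true, u2 = true, u7 = true, u8 = false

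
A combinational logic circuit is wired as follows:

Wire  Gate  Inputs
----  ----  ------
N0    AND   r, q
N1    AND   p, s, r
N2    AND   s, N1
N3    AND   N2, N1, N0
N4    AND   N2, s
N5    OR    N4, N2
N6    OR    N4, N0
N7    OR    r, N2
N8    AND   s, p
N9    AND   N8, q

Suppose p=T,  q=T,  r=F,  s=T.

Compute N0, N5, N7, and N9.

N0 = F, N5 = F, N7 = F, N9 = T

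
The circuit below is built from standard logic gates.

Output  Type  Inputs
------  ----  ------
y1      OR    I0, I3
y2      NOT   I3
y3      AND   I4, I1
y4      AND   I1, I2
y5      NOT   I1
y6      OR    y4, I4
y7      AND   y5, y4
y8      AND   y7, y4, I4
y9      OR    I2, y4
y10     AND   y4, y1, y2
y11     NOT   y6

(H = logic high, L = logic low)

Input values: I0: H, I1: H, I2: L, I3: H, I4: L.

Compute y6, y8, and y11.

y4 = I1 AND I2 = H AND L = L
y5 = NOT I1 = NOT H = L
y6 = y4 OR I4 = L OR L = L
y7 = y5 AND y4 = L AND L = L
y8 = y7 AND y4 AND I4 = L AND L AND L = L
y11 = NOT y6 = NOT L = H

y6 = L, y8 = L, y11 = H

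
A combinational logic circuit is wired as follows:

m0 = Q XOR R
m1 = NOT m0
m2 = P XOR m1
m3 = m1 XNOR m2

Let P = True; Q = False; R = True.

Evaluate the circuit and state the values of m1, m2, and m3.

m1 = False, m2 = True, m3 = False

m0 = Q XOR R = False XOR True = True
m1 = NOT m0 = NOT True = False
m2 = P XOR m1 = True XOR False = True
m3 = m1 XNOR m2 = False XNOR True = False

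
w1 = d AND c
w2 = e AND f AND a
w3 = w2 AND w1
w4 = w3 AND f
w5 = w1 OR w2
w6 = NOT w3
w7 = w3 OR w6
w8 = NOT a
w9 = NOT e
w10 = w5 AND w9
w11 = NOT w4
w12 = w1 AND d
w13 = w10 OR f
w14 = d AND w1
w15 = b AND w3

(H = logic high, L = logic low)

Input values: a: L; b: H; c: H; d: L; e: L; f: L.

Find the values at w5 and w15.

w5 = L  w15 = L

w1 = d AND c = L AND H = L
w2 = e AND f AND a = L AND L AND L = L
w3 = w2 AND w1 = L AND L = L
w5 = w1 OR w2 = L OR L = L
w15 = b AND w3 = H AND L = L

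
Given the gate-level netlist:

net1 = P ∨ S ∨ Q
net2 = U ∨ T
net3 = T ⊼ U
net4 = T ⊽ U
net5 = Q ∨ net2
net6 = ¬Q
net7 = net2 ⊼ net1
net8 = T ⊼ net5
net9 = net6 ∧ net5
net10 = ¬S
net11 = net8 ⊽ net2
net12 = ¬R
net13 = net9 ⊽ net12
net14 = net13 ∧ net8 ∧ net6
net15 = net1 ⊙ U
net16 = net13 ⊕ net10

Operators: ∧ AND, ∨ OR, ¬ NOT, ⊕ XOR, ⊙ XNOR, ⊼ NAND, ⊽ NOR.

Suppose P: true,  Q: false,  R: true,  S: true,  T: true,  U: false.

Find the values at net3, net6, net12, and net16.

net3 = true; net6 = true; net12 = false; net16 = false

net2 = U OR T = false OR true = true
net3 = T NAND U = true NAND false = true
net5 = Q OR net2 = false OR true = true
net6 = NOT Q = NOT false = true
net9 = net6 AND net5 = true AND true = true
net10 = NOT S = NOT true = false
net12 = NOT R = NOT true = false
net13 = net9 NOR net12 = true NOR false = false
net16 = net13 XOR net10 = false XOR false = false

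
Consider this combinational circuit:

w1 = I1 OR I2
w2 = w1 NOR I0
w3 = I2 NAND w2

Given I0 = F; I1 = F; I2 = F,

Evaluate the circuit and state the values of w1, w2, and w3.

w1 = F; w2 = T; w3 = T

w1 = I1 OR I2 = F OR F = F
w2 = w1 NOR I0 = F NOR F = T
w3 = I2 NAND w2 = F NAND T = T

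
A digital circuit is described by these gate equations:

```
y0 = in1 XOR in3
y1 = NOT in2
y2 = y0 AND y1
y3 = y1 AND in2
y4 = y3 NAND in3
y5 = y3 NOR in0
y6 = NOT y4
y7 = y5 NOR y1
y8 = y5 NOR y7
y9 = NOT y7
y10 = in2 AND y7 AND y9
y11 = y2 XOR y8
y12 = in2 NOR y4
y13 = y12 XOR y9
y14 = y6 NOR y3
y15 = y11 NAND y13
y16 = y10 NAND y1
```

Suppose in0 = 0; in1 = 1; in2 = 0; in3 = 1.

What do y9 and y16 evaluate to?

y9 = 1; y16 = 1

y1 = NOT in2 = NOT 0 = 1
y3 = y1 AND in2 = 1 AND 0 = 0
y5 = y3 NOR in0 = 0 NOR 0 = 1
y7 = y5 NOR y1 = 1 NOR 1 = 0
y9 = NOT y7 = NOT 0 = 1
y10 = in2 AND y7 AND y9 = 0 AND 0 AND 1 = 0
y16 = y10 NAND y1 = 0 NAND 1 = 1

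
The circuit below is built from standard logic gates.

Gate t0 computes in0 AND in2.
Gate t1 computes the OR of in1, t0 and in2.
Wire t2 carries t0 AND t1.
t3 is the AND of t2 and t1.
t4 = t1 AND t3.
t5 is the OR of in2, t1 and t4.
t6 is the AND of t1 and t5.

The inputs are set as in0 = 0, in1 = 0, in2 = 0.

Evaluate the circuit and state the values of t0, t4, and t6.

t0 = 0, t4 = 0, t6 = 0

t0 = in0 AND in2 = 0 AND 0 = 0
t1 = in1 OR t0 OR in2 = 0 OR 0 OR 0 = 0
t2 = t0 AND t1 = 0 AND 0 = 0
t3 = t2 AND t1 = 0 AND 0 = 0
t4 = t1 AND t3 = 0 AND 0 = 0
t5 = in2 OR t1 OR t4 = 0 OR 0 OR 0 = 0
t6 = t1 AND t5 = 0 AND 0 = 0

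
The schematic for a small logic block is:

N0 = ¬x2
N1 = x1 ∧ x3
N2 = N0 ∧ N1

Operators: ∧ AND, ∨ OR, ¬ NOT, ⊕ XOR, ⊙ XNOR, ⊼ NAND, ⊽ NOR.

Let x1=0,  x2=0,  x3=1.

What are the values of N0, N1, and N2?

N0 = 1; N1 = 0; N2 = 0

N0 = NOT x2 = NOT 0 = 1
N1 = x1 AND x3 = 0 AND 1 = 0
N2 = N0 AND N1 = 1 AND 0 = 0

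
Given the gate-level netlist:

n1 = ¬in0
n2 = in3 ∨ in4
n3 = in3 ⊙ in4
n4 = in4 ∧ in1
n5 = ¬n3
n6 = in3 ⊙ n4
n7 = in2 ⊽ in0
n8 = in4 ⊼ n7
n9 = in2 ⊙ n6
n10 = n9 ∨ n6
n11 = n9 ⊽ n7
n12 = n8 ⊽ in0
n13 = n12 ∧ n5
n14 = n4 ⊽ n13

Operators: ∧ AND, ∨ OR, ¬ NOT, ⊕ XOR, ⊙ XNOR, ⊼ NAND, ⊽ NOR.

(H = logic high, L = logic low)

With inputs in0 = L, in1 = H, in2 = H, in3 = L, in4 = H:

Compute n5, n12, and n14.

n5 = H; n12 = L; n14 = L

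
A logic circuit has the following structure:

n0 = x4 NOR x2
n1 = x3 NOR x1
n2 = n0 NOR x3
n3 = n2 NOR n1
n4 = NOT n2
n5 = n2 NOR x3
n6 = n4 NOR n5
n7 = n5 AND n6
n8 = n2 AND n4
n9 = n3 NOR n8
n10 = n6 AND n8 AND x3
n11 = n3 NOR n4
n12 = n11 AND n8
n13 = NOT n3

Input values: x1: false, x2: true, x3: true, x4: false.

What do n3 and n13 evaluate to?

n3 = true  n13 = false

n0 = x4 NOR x2 = false NOR true = false
n1 = x3 NOR x1 = true NOR false = false
n2 = n0 NOR x3 = false NOR true = false
n3 = n2 NOR n1 = false NOR false = true
n13 = NOT n3 = NOT true = false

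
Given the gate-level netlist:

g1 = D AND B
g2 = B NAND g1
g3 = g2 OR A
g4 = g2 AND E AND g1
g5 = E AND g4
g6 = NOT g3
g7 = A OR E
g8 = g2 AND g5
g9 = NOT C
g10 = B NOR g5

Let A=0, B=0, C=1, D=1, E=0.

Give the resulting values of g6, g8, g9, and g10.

g1 = D AND B = 1 AND 0 = 0
g2 = B NAND g1 = 0 NAND 0 = 1
g3 = g2 OR A = 1 OR 0 = 1
g4 = g2 AND E AND g1 = 1 AND 0 AND 0 = 0
g5 = E AND g4 = 0 AND 0 = 0
g6 = NOT g3 = NOT 1 = 0
g8 = g2 AND g5 = 1 AND 0 = 0
g9 = NOT C = NOT 1 = 0
g10 = B NOR g5 = 0 NOR 0 = 1

g6 = 0, g8 = 0, g9 = 0, g10 = 1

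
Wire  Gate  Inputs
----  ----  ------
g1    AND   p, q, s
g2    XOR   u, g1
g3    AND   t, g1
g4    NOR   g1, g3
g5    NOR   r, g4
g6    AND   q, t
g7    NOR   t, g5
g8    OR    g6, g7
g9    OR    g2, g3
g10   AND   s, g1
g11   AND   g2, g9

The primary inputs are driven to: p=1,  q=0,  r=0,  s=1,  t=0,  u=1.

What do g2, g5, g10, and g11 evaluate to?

g2 = 1  g5 = 0  g10 = 0  g11 = 1

g1 = p AND q AND s = 1 AND 0 AND 1 = 0
g2 = u XOR g1 = 1 XOR 0 = 1
g3 = t AND g1 = 0 AND 0 = 0
g4 = g1 NOR g3 = 0 NOR 0 = 1
g5 = r NOR g4 = 0 NOR 1 = 0
g9 = g2 OR g3 = 1 OR 0 = 1
g10 = s AND g1 = 1 AND 0 = 0
g11 = g2 AND g9 = 1 AND 1 = 1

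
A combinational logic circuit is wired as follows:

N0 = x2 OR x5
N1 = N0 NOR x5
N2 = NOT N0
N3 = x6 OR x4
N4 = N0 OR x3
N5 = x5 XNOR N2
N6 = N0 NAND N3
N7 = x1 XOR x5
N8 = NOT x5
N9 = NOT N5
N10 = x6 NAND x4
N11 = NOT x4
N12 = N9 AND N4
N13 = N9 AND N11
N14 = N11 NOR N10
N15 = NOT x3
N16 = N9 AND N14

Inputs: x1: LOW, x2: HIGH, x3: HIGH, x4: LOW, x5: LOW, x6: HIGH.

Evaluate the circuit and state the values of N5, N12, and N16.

N0 = x2 OR x5 = HIGH OR LOW = HIGH
N2 = NOT N0 = NOT HIGH = LOW
N4 = N0 OR x3 = HIGH OR HIGH = HIGH
N5 = x5 XNOR N2 = LOW XNOR LOW = HIGH
N9 = NOT N5 = NOT HIGH = LOW
N10 = x6 NAND x4 = HIGH NAND LOW = HIGH
N11 = NOT x4 = NOT LOW = HIGH
N12 = N9 AND N4 = LOW AND HIGH = LOW
N14 = N11 NOR N10 = HIGH NOR HIGH = LOW
N16 = N9 AND N14 = LOW AND LOW = LOW

N5 = HIGH, N12 = LOW, N16 = LOW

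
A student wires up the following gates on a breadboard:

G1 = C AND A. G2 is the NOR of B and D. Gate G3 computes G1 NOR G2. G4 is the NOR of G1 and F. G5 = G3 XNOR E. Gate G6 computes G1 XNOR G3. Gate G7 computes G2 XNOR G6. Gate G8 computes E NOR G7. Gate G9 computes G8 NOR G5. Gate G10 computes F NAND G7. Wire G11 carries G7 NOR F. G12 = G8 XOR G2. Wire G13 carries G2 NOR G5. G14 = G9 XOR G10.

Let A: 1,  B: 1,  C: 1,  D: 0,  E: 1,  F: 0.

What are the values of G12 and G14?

G12 = 0, G14 = 0

G1 = C AND A = 1 AND 1 = 1
G2 = B NOR D = 1 NOR 0 = 0
G3 = G1 NOR G2 = 1 NOR 0 = 0
G5 = G3 XNOR E = 0 XNOR 1 = 0
G6 = G1 XNOR G3 = 1 XNOR 0 = 0
G7 = G2 XNOR G6 = 0 XNOR 0 = 1
G8 = E NOR G7 = 1 NOR 1 = 0
G9 = G8 NOR G5 = 0 NOR 0 = 1
G10 = F NAND G7 = 0 NAND 1 = 1
G12 = G8 XOR G2 = 0 XOR 0 = 0
G14 = G9 XOR G10 = 1 XOR 1 = 0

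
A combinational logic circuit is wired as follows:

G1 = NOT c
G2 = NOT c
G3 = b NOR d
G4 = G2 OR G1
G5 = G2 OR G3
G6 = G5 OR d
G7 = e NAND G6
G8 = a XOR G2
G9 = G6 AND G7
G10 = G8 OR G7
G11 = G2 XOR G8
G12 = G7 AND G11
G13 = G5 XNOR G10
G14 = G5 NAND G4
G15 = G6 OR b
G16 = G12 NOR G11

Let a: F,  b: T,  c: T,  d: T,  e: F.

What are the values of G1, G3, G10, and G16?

G1 = F  G3 = F  G10 = T  G16 = T

G1 = NOT c = NOT T = F
G2 = NOT c = NOT T = F
G3 = b NOR d = T NOR T = F
G5 = G2 OR G3 = F OR F = F
G6 = G5 OR d = F OR T = T
G7 = e NAND G6 = F NAND T = T
G8 = a XOR G2 = F XOR F = F
G10 = G8 OR G7 = F OR T = T
G11 = G2 XOR G8 = F XOR F = F
G12 = G7 AND G11 = T AND F = F
G16 = G12 NOR G11 = F NOR F = T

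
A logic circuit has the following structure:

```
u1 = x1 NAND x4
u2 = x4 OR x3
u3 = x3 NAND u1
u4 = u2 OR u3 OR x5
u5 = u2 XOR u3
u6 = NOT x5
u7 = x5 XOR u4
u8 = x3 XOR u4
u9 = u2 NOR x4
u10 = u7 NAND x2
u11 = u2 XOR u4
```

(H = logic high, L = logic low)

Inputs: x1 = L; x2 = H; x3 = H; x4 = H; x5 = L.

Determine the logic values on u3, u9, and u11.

u3 = L, u9 = L, u11 = L

u1 = x1 NAND x4 = L NAND H = H
u2 = x4 OR x3 = H OR H = H
u3 = x3 NAND u1 = H NAND H = L
u4 = u2 OR u3 OR x5 = H OR L OR L = H
u9 = u2 NOR x4 = H NOR H = L
u11 = u2 XOR u4 = H XOR H = L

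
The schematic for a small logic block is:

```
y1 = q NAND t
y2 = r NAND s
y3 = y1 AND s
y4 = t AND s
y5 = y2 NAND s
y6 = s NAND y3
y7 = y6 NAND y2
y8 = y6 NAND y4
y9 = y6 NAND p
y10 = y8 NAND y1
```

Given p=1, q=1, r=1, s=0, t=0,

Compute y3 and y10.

y3 = 0, y10 = 0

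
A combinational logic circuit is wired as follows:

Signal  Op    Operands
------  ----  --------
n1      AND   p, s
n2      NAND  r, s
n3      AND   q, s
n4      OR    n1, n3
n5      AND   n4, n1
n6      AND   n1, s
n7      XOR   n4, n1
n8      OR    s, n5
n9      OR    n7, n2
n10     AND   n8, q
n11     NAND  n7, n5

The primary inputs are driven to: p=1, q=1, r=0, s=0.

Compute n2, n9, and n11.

n2 = 1  n9 = 1  n11 = 1

n1 = p AND s = 1 AND 0 = 0
n2 = r NAND s = 0 NAND 0 = 1
n3 = q AND s = 1 AND 0 = 0
n4 = n1 OR n3 = 0 OR 0 = 0
n5 = n4 AND n1 = 0 AND 0 = 0
n7 = n4 XOR n1 = 0 XOR 0 = 0
n9 = n7 OR n2 = 0 OR 1 = 1
n11 = n7 NAND n5 = 0 NAND 0 = 1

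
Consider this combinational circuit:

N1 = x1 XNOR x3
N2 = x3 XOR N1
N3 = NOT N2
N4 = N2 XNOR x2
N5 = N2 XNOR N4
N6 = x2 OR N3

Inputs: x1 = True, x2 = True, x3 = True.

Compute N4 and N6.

N4 = False, N6 = True

N1 = x1 XNOR x3 = True XNOR True = True
N2 = x3 XOR N1 = True XOR True = False
N3 = NOT N2 = NOT False = True
N4 = N2 XNOR x2 = False XNOR True = False
N6 = x2 OR N3 = True OR True = True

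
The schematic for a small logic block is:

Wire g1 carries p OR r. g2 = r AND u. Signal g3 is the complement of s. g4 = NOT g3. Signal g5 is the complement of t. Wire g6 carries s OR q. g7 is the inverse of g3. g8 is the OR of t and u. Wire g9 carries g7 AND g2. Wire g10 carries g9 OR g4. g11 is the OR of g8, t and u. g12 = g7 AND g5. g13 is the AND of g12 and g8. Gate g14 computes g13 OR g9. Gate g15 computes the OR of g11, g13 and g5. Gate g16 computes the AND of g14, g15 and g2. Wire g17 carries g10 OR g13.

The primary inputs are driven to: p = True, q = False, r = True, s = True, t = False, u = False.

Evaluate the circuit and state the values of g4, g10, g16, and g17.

g4 = True, g10 = True, g16 = False, g17 = True

g2 = r AND u = True AND False = False
g3 = NOT s = NOT True = False
g4 = NOT g3 = NOT False = True
g5 = NOT t = NOT False = True
g7 = NOT g3 = NOT False = True
g8 = t OR u = False OR False = False
g9 = g7 AND g2 = True AND False = False
g10 = g9 OR g4 = False OR True = True
g11 = g8 OR t OR u = False OR False OR False = False
g12 = g7 AND g5 = True AND True = True
g13 = g12 AND g8 = True AND False = False
g14 = g13 OR g9 = False OR False = False
g15 = g11 OR g13 OR g5 = False OR False OR True = True
g16 = g14 AND g15 AND g2 = False AND True AND False = False
g17 = g10 OR g13 = True OR False = True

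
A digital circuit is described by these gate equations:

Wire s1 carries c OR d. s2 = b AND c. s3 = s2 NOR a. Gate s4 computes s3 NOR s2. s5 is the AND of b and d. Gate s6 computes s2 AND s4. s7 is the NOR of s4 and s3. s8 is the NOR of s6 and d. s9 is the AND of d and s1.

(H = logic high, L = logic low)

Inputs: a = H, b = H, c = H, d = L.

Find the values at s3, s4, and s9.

s3 = L, s4 = L, s9 = L

s1 = c OR d = H OR L = H
s2 = b AND c = H AND H = H
s3 = s2 NOR a = H NOR H = L
s4 = s3 NOR s2 = L NOR H = L
s9 = d AND s1 = L AND H = L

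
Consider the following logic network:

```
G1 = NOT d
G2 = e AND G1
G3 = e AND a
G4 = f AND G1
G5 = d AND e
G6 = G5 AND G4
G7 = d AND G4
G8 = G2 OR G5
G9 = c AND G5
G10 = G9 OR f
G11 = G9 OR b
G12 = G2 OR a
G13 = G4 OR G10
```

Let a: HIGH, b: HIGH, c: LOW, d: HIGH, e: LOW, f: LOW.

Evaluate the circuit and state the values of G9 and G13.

G1 = NOT d = NOT HIGH = LOW
G4 = f AND G1 = LOW AND LOW = LOW
G5 = d AND e = HIGH AND LOW = LOW
G9 = c AND G5 = LOW AND LOW = LOW
G10 = G9 OR f = LOW OR LOW = LOW
G13 = G4 OR G10 = LOW OR LOW = LOW

G9 = LOW; G13 = LOW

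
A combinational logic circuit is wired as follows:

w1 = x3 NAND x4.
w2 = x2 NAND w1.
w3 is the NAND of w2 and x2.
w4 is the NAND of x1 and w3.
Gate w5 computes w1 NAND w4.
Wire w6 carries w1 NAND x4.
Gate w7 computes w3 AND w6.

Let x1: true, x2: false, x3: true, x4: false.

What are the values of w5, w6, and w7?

w5 = true, w6 = true, w7 = true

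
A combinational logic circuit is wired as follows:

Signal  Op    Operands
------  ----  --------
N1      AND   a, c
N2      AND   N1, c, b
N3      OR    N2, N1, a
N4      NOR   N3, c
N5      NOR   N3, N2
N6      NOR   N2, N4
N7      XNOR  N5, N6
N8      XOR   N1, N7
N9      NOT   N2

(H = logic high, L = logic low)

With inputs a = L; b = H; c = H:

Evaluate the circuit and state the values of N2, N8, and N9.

N1 = a AND c = L AND H = L
N2 = N1 AND c AND b = L AND H AND H = L
N3 = N2 OR N1 OR a = L OR L OR L = L
N4 = N3 NOR c = L NOR H = L
N5 = N3 NOR N2 = L NOR L = H
N6 = N2 NOR N4 = L NOR L = H
N7 = N5 XNOR N6 = H XNOR H = H
N8 = N1 XOR N7 = L XOR H = H
N9 = NOT N2 = NOT L = H

N2 = L; N8 = H; N9 = H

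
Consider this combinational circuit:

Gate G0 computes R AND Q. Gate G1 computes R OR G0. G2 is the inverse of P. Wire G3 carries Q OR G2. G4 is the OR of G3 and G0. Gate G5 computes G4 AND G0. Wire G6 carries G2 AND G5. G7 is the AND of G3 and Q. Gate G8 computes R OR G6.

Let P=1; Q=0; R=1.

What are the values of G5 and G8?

G5 = 0, G8 = 1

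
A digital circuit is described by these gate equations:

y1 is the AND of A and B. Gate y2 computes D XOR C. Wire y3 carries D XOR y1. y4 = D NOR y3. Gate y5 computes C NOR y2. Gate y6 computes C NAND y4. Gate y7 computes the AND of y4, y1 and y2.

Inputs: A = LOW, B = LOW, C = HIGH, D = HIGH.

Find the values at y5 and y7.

y5 = LOW, y7 = LOW

y1 = A AND B = LOW AND LOW = LOW
y2 = D XOR C = HIGH XOR HIGH = LOW
y3 = D XOR y1 = HIGH XOR LOW = HIGH
y4 = D NOR y3 = HIGH NOR HIGH = LOW
y5 = C NOR y2 = HIGH NOR LOW = LOW
y7 = y4 AND y1 AND y2 = LOW AND LOW AND LOW = LOW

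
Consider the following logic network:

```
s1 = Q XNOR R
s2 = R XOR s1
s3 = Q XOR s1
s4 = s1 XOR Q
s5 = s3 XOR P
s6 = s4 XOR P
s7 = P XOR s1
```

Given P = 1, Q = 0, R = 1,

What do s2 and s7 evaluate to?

s1 = Q XNOR R = 0 XNOR 1 = 0
s2 = R XOR s1 = 1 XOR 0 = 1
s7 = P XOR s1 = 1 XOR 0 = 1

s2 = 1, s7 = 1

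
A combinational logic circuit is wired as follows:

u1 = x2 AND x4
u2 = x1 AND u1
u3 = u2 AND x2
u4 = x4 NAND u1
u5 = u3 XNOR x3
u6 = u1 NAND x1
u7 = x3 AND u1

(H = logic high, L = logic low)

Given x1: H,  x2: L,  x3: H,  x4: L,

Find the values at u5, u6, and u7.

u5 = L; u6 = H; u7 = L

u1 = x2 AND x4 = L AND L = L
u2 = x1 AND u1 = H AND L = L
u3 = u2 AND x2 = L AND L = L
u5 = u3 XNOR x3 = L XNOR H = L
u6 = u1 NAND x1 = L NAND H = H
u7 = x3 AND u1 = H AND L = L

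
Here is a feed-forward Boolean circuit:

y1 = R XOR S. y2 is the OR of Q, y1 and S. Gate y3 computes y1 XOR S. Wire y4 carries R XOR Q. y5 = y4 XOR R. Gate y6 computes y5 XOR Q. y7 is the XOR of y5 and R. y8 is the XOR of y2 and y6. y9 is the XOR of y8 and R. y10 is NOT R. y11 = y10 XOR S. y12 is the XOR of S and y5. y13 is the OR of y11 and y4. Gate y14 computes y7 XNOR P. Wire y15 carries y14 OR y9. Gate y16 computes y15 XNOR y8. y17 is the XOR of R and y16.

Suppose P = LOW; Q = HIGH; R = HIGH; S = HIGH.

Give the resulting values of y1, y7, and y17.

y1 = R XOR S = HIGH XOR HIGH = LOW
y2 = Q OR y1 OR S = HIGH OR LOW OR HIGH = HIGH
y4 = R XOR Q = HIGH XOR HIGH = LOW
y5 = y4 XOR R = LOW XOR HIGH = HIGH
y6 = y5 XOR Q = HIGH XOR HIGH = LOW
y7 = y5 XOR R = HIGH XOR HIGH = LOW
y8 = y2 XOR y6 = HIGH XOR LOW = HIGH
y9 = y8 XOR R = HIGH XOR HIGH = LOW
y14 = y7 XNOR P = LOW XNOR LOW = HIGH
y15 = y14 OR y9 = HIGH OR LOW = HIGH
y16 = y15 XNOR y8 = HIGH XNOR HIGH = HIGH
y17 = R XOR y16 = HIGH XOR HIGH = LOW

y1 = LOW, y7 = LOW, y17 = LOW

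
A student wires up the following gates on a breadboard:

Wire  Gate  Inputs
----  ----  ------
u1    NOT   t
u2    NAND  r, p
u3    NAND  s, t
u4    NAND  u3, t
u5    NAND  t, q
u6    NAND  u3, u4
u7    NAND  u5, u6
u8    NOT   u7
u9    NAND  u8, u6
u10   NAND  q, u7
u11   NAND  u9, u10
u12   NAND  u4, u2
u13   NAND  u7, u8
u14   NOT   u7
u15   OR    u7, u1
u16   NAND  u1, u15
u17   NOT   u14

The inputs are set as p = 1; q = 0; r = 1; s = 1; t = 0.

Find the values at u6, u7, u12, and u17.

u2 = r NAND p = 1 NAND 1 = 0
u3 = s NAND t = 1 NAND 0 = 1
u4 = u3 NAND t = 1 NAND 0 = 1
u5 = t NAND q = 0 NAND 0 = 1
u6 = u3 NAND u4 = 1 NAND 1 = 0
u7 = u5 NAND u6 = 1 NAND 0 = 1
u12 = u4 NAND u2 = 1 NAND 0 = 1
u14 = NOT u7 = NOT 1 = 0
u17 = NOT u14 = NOT 0 = 1

u6 = 0; u7 = 1; u12 = 1; u17 = 1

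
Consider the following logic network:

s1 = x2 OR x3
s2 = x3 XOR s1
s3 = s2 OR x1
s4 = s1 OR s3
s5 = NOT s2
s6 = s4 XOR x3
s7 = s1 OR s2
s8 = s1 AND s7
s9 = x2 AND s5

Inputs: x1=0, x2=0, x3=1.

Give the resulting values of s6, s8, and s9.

s6 = 0; s8 = 1; s9 = 0

s1 = x2 OR x3 = 0 OR 1 = 1
s2 = x3 XOR s1 = 1 XOR 1 = 0
s3 = s2 OR x1 = 0 OR 0 = 0
s4 = s1 OR s3 = 1 OR 0 = 1
s5 = NOT s2 = NOT 0 = 1
s6 = s4 XOR x3 = 1 XOR 1 = 0
s7 = s1 OR s2 = 1 OR 0 = 1
s8 = s1 AND s7 = 1 AND 1 = 1
s9 = x2 AND s5 = 0 AND 1 = 0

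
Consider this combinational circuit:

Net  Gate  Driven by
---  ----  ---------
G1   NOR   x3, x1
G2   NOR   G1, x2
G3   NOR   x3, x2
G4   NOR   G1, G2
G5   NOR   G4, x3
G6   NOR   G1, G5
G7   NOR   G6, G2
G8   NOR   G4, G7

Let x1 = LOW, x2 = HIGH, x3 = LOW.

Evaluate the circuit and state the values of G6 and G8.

G1 = x3 NOR x1 = LOW NOR LOW = HIGH
G2 = G1 NOR x2 = HIGH NOR HIGH = LOW
G4 = G1 NOR G2 = HIGH NOR LOW = LOW
G5 = G4 NOR x3 = LOW NOR LOW = HIGH
G6 = G1 NOR G5 = HIGH NOR HIGH = LOW
G7 = G6 NOR G2 = LOW NOR LOW = HIGH
G8 = G4 NOR G7 = LOW NOR HIGH = LOW

G6 = LOW, G8 = LOW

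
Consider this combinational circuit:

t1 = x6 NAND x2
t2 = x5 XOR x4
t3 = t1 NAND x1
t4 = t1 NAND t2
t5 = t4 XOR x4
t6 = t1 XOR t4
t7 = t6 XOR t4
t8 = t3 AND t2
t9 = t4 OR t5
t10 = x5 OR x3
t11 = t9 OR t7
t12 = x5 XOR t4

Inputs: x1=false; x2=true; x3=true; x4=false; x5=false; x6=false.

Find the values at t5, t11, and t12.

t5 = true; t11 = true; t12 = true

t1 = x6 NAND x2 = false NAND true = true
t2 = x5 XOR x4 = false XOR false = false
t4 = t1 NAND t2 = true NAND false = true
t5 = t4 XOR x4 = true XOR false = true
t6 = t1 XOR t4 = true XOR true = false
t7 = t6 XOR t4 = false XOR true = true
t9 = t4 OR t5 = true OR true = true
t11 = t9 OR t7 = true OR true = true
t12 = x5 XOR t4 = false XOR true = true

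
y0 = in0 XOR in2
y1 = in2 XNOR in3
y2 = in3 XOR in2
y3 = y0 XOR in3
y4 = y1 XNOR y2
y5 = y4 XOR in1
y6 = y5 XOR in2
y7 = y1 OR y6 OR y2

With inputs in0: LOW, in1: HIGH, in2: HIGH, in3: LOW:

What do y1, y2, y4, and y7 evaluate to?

y1 = in2 XNOR in3 = HIGH XNOR LOW = LOW
y2 = in3 XOR in2 = LOW XOR HIGH = HIGH
y4 = y1 XNOR y2 = LOW XNOR HIGH = LOW
y5 = y4 XOR in1 = LOW XOR HIGH = HIGH
y6 = y5 XOR in2 = HIGH XOR HIGH = LOW
y7 = y1 OR y6 OR y2 = LOW OR LOW OR HIGH = HIGH

y1 = LOW, y2 = HIGH, y4 = LOW, y7 = HIGH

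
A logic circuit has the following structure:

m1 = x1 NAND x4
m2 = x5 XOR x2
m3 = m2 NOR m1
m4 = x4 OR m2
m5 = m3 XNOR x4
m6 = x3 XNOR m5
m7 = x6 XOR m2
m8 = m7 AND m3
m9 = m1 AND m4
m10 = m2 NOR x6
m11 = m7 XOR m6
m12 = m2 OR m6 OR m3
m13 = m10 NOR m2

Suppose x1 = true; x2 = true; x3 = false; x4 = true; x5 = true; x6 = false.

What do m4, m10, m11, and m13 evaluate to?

m1 = x1 NAND x4 = true NAND true = false
m2 = x5 XOR x2 = true XOR true = false
m3 = m2 NOR m1 = false NOR false = true
m4 = x4 OR m2 = true OR false = true
m5 = m3 XNOR x4 = true XNOR true = true
m6 = x3 XNOR m5 = false XNOR true = false
m7 = x6 XOR m2 = false XOR false = false
m10 = m2 NOR x6 = false NOR false = true
m11 = m7 XOR m6 = false XOR false = false
m13 = m10 NOR m2 = true NOR false = false

m4 = true, m10 = true, m11 = false, m13 = false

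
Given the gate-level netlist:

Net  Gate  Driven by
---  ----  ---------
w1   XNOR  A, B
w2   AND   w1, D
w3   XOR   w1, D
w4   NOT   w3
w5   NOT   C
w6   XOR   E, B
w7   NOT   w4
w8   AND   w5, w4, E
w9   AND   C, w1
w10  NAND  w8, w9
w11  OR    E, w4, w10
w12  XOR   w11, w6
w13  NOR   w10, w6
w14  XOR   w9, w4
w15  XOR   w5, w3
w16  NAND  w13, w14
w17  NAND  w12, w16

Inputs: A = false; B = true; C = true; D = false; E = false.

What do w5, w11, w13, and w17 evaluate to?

w1 = A XNOR B = false XNOR true = false
w3 = w1 XOR D = false XOR false = false
w4 = NOT w3 = NOT false = true
w5 = NOT C = NOT true = false
w6 = E XOR B = false XOR true = true
w8 = w5 AND w4 AND E = false AND true AND false = false
w9 = C AND w1 = true AND false = false
w10 = w8 NAND w9 = false NAND false = true
w11 = E OR w4 OR w10 = false OR true OR true = true
w12 = w11 XOR w6 = true XOR true = false
w13 = w10 NOR w6 = true NOR true = false
w14 = w9 XOR w4 = false XOR true = true
w16 = w13 NAND w14 = false NAND true = true
w17 = w12 NAND w16 = false NAND true = true

w5 = false  w11 = true  w13 = false  w17 = true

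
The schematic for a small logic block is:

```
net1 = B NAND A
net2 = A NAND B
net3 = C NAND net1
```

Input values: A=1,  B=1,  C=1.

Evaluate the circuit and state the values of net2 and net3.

net2 = 0, net3 = 1

net1 = B NAND A = 1 NAND 1 = 0
net2 = A NAND B = 1 NAND 1 = 0
net3 = C NAND net1 = 1 NAND 0 = 1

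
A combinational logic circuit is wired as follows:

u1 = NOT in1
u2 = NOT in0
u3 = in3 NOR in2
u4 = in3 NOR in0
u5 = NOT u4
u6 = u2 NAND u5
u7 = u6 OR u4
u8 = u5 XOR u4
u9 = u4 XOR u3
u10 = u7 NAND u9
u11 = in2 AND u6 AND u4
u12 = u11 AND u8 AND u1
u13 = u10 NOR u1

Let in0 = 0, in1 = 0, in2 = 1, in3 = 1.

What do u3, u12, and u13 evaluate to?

u3 = 0  u12 = 0  u13 = 0

u1 = NOT in1 = NOT 0 = 1
u2 = NOT in0 = NOT 0 = 1
u3 = in3 NOR in2 = 1 NOR 1 = 0
u4 = in3 NOR in0 = 1 NOR 0 = 0
u5 = NOT u4 = NOT 0 = 1
u6 = u2 NAND u5 = 1 NAND 1 = 0
u7 = u6 OR u4 = 0 OR 0 = 0
u8 = u5 XOR u4 = 1 XOR 0 = 1
u9 = u4 XOR u3 = 0 XOR 0 = 0
u10 = u7 NAND u9 = 0 NAND 0 = 1
u11 = in2 AND u6 AND u4 = 1 AND 0 AND 0 = 0
u12 = u11 AND u8 AND u1 = 0 AND 1 AND 1 = 0
u13 = u10 NOR u1 = 1 NOR 1 = 0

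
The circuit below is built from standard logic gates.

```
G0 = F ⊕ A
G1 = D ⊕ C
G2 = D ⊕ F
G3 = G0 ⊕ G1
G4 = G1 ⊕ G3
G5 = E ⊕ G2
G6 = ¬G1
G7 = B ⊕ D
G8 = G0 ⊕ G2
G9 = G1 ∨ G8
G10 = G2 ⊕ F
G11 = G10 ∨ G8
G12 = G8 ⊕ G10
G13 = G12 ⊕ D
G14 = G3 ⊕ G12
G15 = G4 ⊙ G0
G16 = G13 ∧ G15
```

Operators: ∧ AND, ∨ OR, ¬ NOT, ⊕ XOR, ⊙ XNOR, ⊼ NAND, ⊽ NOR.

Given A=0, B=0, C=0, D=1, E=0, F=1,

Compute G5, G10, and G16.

G0 = F XOR A = 1 XOR 0 = 1
G1 = D XOR C = 1 XOR 0 = 1
G2 = D XOR F = 1 XOR 1 = 0
G3 = G0 XOR G1 = 1 XOR 1 = 0
G4 = G1 XOR G3 = 1 XOR 0 = 1
G5 = E XOR G2 = 0 XOR 0 = 0
G8 = G0 XOR G2 = 1 XOR 0 = 1
G10 = G2 XOR F = 0 XOR 1 = 1
G12 = G8 XOR G10 = 1 XOR 1 = 0
G13 = G12 XOR D = 0 XOR 1 = 1
G15 = G4 XNOR G0 = 1 XNOR 1 = 1
G16 = G13 AND G15 = 1 AND 1 = 1

G5 = 0; G10 = 1; G16 = 1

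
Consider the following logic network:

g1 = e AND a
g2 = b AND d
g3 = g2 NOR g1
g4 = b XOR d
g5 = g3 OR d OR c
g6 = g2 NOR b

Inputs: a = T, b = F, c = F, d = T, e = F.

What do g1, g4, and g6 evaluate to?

g1 = e AND a = F AND T = F
g2 = b AND d = F AND T = F
g4 = b XOR d = F XOR T = T
g6 = g2 NOR b = F NOR F = T

g1 = F, g4 = T, g6 = T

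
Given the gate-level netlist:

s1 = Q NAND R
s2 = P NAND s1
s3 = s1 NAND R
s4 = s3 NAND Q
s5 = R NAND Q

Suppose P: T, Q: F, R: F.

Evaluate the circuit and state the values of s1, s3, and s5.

s1 = T, s3 = T, s5 = T

s1 = Q NAND R = F NAND F = T
s3 = s1 NAND R = T NAND F = T
s5 = R NAND Q = F NAND F = T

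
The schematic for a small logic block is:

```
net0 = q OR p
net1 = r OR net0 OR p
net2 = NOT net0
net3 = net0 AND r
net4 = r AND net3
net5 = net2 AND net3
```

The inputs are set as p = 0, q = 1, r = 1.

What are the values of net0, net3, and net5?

net0 = q OR p = 1 OR 0 = 1
net2 = NOT net0 = NOT 1 = 0
net3 = net0 AND r = 1 AND 1 = 1
net5 = net2 AND net3 = 0 AND 1 = 0

net0 = 1  net3 = 1  net5 = 0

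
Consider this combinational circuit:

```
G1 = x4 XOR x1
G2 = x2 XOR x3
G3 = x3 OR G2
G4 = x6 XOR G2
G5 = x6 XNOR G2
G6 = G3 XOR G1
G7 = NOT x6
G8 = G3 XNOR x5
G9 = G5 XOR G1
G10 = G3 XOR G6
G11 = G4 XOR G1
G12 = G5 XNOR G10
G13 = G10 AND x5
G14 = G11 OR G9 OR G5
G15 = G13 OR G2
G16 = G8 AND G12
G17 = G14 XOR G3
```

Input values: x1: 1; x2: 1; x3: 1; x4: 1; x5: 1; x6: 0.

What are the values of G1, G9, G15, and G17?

G1 = 0, G9 = 1, G15 = 0, G17 = 0

G1 = x4 XOR x1 = 1 XOR 1 = 0
G2 = x2 XOR x3 = 1 XOR 1 = 0
G3 = x3 OR G2 = 1 OR 0 = 1
G4 = x6 XOR G2 = 0 XOR 0 = 0
G5 = x6 XNOR G2 = 0 XNOR 0 = 1
G6 = G3 XOR G1 = 1 XOR 0 = 1
G9 = G5 XOR G1 = 1 XOR 0 = 1
G10 = G3 XOR G6 = 1 XOR 1 = 0
G11 = G4 XOR G1 = 0 XOR 0 = 0
G13 = G10 AND x5 = 0 AND 1 = 0
G14 = G11 OR G9 OR G5 = 0 OR 1 OR 1 = 1
G15 = G13 OR G2 = 0 OR 0 = 0
G17 = G14 XOR G3 = 1 XOR 1 = 0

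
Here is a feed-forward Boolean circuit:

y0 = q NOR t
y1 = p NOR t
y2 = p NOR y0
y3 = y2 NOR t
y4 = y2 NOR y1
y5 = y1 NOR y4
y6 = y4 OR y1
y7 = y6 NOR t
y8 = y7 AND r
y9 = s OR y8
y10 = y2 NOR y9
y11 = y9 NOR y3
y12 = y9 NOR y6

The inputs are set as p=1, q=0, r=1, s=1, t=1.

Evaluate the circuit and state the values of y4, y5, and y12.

y0 = q NOR t = 0 NOR 1 = 0
y1 = p NOR t = 1 NOR 1 = 0
y2 = p NOR y0 = 1 NOR 0 = 0
y4 = y2 NOR y1 = 0 NOR 0 = 1
y5 = y1 NOR y4 = 0 NOR 1 = 0
y6 = y4 OR y1 = 1 OR 0 = 1
y7 = y6 NOR t = 1 NOR 1 = 0
y8 = y7 AND r = 0 AND 1 = 0
y9 = s OR y8 = 1 OR 0 = 1
y12 = y9 NOR y6 = 1 NOR 1 = 0

y4 = 1, y5 = 0, y12 = 0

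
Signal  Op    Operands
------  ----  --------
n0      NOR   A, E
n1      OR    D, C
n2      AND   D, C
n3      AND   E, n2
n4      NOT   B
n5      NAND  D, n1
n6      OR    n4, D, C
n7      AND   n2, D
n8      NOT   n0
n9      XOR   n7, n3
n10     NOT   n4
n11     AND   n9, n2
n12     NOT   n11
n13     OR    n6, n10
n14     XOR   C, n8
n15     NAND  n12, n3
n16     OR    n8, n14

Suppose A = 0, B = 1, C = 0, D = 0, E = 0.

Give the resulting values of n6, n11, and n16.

n6 = 0, n11 = 0, n16 = 0

n0 = A NOR E = 0 NOR 0 = 1
n2 = D AND C = 0 AND 0 = 0
n3 = E AND n2 = 0 AND 0 = 0
n4 = NOT B = NOT 1 = 0
n6 = n4 OR D OR C = 0 OR 0 OR 0 = 0
n7 = n2 AND D = 0 AND 0 = 0
n8 = NOT n0 = NOT 1 = 0
n9 = n7 XOR n3 = 0 XOR 0 = 0
n11 = n9 AND n2 = 0 AND 0 = 0
n14 = C XOR n8 = 0 XOR 0 = 0
n16 = n8 OR n14 = 0 OR 0 = 0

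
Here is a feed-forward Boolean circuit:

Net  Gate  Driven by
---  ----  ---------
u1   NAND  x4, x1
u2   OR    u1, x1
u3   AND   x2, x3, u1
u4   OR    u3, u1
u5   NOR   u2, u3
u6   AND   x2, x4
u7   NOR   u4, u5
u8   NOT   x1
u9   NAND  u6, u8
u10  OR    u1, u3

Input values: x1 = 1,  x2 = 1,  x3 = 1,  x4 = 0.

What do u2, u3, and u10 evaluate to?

u2 = 1  u3 = 1  u10 = 1

u1 = x4 NAND x1 = 0 NAND 1 = 1
u2 = u1 OR x1 = 1 OR 1 = 1
u3 = x2 AND x3 AND u1 = 1 AND 1 AND 1 = 1
u10 = u1 OR u3 = 1 OR 1 = 1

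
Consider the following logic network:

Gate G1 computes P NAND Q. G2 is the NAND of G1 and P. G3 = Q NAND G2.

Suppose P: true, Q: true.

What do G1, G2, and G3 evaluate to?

G1 = false; G2 = true; G3 = false

G1 = P NAND Q = true NAND true = false
G2 = G1 NAND P = false NAND true = true
G3 = Q NAND G2 = true NAND true = false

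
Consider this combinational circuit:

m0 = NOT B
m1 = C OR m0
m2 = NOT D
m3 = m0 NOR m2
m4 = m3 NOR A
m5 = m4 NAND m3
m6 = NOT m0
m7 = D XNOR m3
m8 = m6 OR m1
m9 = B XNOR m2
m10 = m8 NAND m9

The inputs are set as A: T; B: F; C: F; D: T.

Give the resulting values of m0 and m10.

m0 = T; m10 = F

m0 = NOT B = NOT F = T
m1 = C OR m0 = F OR T = T
m2 = NOT D = NOT T = F
m6 = NOT m0 = NOT T = F
m8 = m6 OR m1 = F OR T = T
m9 = B XNOR m2 = F XNOR F = T
m10 = m8 NAND m9 = T NAND T = F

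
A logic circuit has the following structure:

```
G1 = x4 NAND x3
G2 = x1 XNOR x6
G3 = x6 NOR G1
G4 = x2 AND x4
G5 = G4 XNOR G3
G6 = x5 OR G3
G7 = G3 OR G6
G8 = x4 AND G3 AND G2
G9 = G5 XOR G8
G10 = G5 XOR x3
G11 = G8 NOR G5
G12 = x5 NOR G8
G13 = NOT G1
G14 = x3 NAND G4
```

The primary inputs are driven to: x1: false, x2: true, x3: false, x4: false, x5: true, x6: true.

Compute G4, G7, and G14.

G1 = x4 NAND x3 = false NAND false = true
G3 = x6 NOR G1 = true NOR true = false
G4 = x2 AND x4 = true AND false = false
G6 = x5 OR G3 = true OR false = true
G7 = G3 OR G6 = false OR true = true
G14 = x3 NAND G4 = false NAND false = true

G4 = false  G7 = true  G14 = true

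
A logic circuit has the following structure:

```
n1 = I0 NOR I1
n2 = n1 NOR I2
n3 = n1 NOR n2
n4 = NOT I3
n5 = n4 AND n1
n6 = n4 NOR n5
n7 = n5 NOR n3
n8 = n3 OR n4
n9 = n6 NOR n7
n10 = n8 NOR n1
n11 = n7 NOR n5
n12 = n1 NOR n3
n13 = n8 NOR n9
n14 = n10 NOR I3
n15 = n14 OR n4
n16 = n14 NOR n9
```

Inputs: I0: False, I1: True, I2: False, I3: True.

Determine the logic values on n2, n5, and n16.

n2 = True, n5 = False, n16 = True

n1 = I0 NOR I1 = False NOR True = False
n2 = n1 NOR I2 = False NOR False = True
n3 = n1 NOR n2 = False NOR True = False
n4 = NOT I3 = NOT True = False
n5 = n4 AND n1 = False AND False = False
n6 = n4 NOR n5 = False NOR False = True
n7 = n5 NOR n3 = False NOR False = True
n8 = n3 OR n4 = False OR False = False
n9 = n6 NOR n7 = True NOR True = False
n10 = n8 NOR n1 = False NOR False = True
n14 = n10 NOR I3 = True NOR True = False
n16 = n14 NOR n9 = False NOR False = True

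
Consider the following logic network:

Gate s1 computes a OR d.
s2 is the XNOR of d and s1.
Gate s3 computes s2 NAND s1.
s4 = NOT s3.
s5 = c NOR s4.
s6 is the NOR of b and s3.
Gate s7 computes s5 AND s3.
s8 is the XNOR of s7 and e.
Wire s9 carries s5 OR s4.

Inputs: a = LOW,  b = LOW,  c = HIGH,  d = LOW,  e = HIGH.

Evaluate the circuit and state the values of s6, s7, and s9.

s6 = LOW; s7 = LOW; s9 = LOW

s1 = a OR d = LOW OR LOW = LOW
s2 = d XNOR s1 = LOW XNOR LOW = HIGH
s3 = s2 NAND s1 = HIGH NAND LOW = HIGH
s4 = NOT s3 = NOT HIGH = LOW
s5 = c NOR s4 = HIGH NOR LOW = LOW
s6 = b NOR s3 = LOW NOR HIGH = LOW
s7 = s5 AND s3 = LOW AND HIGH = LOW
s9 = s5 OR s4 = LOW OR LOW = LOW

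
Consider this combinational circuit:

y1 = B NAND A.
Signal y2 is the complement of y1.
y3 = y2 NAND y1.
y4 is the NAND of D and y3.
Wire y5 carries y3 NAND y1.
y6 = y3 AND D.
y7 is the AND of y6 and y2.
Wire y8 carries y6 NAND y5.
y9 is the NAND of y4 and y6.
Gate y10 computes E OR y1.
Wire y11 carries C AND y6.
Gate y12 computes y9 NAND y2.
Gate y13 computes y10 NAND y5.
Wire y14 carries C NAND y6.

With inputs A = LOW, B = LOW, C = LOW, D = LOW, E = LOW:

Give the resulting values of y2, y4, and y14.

y2 = LOW, y4 = HIGH, y14 = HIGH

y1 = B NAND A = LOW NAND LOW = HIGH
y2 = NOT y1 = NOT HIGH = LOW
y3 = y2 NAND y1 = LOW NAND HIGH = HIGH
y4 = D NAND y3 = LOW NAND HIGH = HIGH
y6 = y3 AND D = HIGH AND LOW = LOW
y14 = C NAND y6 = LOW NAND LOW = HIGH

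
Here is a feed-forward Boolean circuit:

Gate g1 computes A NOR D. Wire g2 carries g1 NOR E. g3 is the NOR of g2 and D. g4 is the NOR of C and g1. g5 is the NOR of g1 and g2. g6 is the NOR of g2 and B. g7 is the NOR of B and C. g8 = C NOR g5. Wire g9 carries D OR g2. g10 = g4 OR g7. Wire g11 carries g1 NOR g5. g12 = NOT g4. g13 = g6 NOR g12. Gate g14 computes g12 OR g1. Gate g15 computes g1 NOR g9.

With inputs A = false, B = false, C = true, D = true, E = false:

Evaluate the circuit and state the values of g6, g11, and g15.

g1 = A NOR D = false NOR true = false
g2 = g1 NOR E = false NOR false = true
g5 = g1 NOR g2 = false NOR true = false
g6 = g2 NOR B = true NOR false = false
g9 = D OR g2 = true OR true = true
g11 = g1 NOR g5 = false NOR false = true
g15 = g1 NOR g9 = false NOR true = false

g6 = false; g11 = true; g15 = false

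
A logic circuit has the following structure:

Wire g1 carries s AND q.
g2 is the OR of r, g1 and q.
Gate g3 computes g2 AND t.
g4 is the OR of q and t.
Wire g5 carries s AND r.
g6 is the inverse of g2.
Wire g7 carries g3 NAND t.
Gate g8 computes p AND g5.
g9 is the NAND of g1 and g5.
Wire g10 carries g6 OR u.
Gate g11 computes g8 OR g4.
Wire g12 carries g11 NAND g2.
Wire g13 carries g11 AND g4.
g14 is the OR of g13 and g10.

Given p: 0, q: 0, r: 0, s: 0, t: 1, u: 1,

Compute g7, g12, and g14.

g1 = s AND q = 0 AND 0 = 0
g2 = r OR g1 OR q = 0 OR 0 OR 0 = 0
g3 = g2 AND t = 0 AND 1 = 0
g4 = q OR t = 0 OR 1 = 1
g5 = s AND r = 0 AND 0 = 0
g6 = NOT g2 = NOT 0 = 1
g7 = g3 NAND t = 0 NAND 1 = 1
g8 = p AND g5 = 0 AND 0 = 0
g10 = g6 OR u = 1 OR 1 = 1
g11 = g8 OR g4 = 0 OR 1 = 1
g12 = g11 NAND g2 = 1 NAND 0 = 1
g13 = g11 AND g4 = 1 AND 1 = 1
g14 = g13 OR g10 = 1 OR 1 = 1

g7 = 1; g12 = 1; g14 = 1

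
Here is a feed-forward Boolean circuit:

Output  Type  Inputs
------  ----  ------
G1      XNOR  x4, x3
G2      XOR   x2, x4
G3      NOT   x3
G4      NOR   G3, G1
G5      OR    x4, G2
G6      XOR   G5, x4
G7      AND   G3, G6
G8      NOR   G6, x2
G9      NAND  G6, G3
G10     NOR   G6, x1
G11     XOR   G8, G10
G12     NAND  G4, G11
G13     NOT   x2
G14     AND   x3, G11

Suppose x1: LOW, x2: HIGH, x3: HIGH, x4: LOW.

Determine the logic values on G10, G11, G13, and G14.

G10 = LOW, G11 = LOW, G13 = LOW, G14 = LOW

G2 = x2 XOR x4 = HIGH XOR LOW = HIGH
G5 = x4 OR G2 = LOW OR HIGH = HIGH
G6 = G5 XOR x4 = HIGH XOR LOW = HIGH
G8 = G6 NOR x2 = HIGH NOR HIGH = LOW
G10 = G6 NOR x1 = HIGH NOR LOW = LOW
G11 = G8 XOR G10 = LOW XOR LOW = LOW
G13 = NOT x2 = NOT HIGH = LOW
G14 = x3 AND G11 = HIGH AND LOW = LOW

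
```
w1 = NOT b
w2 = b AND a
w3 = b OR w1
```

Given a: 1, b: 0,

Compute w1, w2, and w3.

w1 = NOT b = NOT 0 = 1
w2 = b AND a = 0 AND 1 = 0
w3 = b OR w1 = 0 OR 1 = 1

w1 = 1; w2 = 0; w3 = 1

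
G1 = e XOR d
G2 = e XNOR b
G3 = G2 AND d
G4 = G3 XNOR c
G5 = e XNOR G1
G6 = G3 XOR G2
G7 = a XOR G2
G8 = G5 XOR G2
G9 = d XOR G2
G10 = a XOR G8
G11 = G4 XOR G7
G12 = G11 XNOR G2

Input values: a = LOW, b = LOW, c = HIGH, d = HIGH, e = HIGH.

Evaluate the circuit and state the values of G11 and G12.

G2 = e XNOR b = HIGH XNOR LOW = LOW
G3 = G2 AND d = LOW AND HIGH = LOW
G4 = G3 XNOR c = LOW XNOR HIGH = LOW
G7 = a XOR G2 = LOW XOR LOW = LOW
G11 = G4 XOR G7 = LOW XOR LOW = LOW
G12 = G11 XNOR G2 = LOW XNOR LOW = HIGH

G11 = LOW; G12 = HIGH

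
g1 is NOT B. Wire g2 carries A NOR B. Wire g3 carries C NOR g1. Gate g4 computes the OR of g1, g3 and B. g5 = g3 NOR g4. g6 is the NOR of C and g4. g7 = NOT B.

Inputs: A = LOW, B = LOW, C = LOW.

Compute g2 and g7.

g2 = A NOR B = LOW NOR LOW = HIGH
g7 = NOT B = NOT LOW = HIGH

g2 = HIGH  g7 = HIGH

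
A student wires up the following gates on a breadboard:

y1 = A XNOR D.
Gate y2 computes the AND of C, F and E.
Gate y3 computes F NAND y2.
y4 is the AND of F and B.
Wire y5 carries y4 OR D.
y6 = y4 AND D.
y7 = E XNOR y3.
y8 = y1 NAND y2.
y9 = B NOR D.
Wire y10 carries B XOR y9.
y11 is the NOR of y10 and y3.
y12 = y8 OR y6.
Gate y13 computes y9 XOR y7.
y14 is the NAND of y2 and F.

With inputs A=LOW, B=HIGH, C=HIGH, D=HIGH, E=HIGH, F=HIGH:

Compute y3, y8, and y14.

y3 = LOW, y8 = HIGH, y14 = LOW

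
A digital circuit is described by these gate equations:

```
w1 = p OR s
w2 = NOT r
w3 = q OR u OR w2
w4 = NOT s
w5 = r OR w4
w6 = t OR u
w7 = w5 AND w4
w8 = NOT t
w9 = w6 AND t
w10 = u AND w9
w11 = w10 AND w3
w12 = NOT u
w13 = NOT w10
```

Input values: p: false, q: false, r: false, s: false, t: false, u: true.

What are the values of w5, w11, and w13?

w5 = true  w11 = false  w13 = true

w2 = NOT r = NOT false = true
w3 = q OR u OR w2 = false OR true OR true = true
w4 = NOT s = NOT false = true
w5 = r OR w4 = false OR true = true
w6 = t OR u = false OR true = true
w9 = w6 AND t = true AND false = false
w10 = u AND w9 = true AND false = false
w11 = w10 AND w3 = false AND true = false
w13 = NOT w10 = NOT false = true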